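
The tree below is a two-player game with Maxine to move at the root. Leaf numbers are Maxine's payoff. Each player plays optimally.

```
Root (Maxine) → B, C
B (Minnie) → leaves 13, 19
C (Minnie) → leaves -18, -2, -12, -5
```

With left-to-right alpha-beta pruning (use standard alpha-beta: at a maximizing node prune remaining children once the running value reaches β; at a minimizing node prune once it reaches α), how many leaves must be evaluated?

B [α=-∞,β=+∞]: v=13
C [α=13,β=+∞]: v=-18 after child 1 ≤ α → α-cutoff, skip 3
Root [α=-∞,β=+∞]: v=13
Leaves evaluated: 3 of 6.

3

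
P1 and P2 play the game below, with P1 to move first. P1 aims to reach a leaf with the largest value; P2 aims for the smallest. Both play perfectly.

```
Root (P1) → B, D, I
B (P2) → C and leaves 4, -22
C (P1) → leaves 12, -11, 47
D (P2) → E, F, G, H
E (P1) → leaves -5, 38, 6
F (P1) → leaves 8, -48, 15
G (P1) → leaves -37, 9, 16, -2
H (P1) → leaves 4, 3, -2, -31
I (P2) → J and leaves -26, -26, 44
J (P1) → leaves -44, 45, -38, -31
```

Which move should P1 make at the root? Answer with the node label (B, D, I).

D

C (P1): max(12, -11, 47) = 47
B (P2): min(47, 4, -22) = -22
E (P1): max(-5, 38, 6) = 38
F (P1): max(8, -48, 15) = 15
G (P1): max(-37, 9, 16, -2) = 16
H (P1): max(4, 3, -2, -31) = 4
D (P2): min(38, 15, 16, 4) = 4
J (P1): max(-44, 45, -38, -31) = 45
I (P2): min(45, -26, -26, 44) = -26
Root (P1): max(-22, 4, -26) = 4
P1 picks the child with the highest value: D (value 4).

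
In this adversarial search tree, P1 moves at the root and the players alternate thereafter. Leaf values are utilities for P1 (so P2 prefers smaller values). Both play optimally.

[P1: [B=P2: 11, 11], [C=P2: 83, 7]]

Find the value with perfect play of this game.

B (P2): min(11, 11) = 11
C (P2): min(83, 7) = 7
Root (P1): max(11, 7) = 11

11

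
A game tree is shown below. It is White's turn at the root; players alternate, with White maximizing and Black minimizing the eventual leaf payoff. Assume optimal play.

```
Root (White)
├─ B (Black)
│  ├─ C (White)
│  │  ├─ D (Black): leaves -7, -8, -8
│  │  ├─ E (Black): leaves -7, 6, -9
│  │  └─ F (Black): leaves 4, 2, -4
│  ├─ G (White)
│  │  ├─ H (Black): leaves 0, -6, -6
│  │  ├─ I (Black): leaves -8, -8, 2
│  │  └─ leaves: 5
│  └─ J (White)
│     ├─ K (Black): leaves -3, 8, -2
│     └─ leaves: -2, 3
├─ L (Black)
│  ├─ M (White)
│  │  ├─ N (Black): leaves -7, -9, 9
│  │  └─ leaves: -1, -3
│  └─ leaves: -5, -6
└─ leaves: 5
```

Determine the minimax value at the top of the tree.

5

D (Black): min(-7, -8, -8) = -8
E (Black): min(-7, 6, -9) = -9
F (Black): min(4, 2, -4) = -4
C (White): max(-8, -9, -4) = -4
H (Black): min(0, -6, -6) = -6
I (Black): min(-8, -8, 2) = -8
G (White): max(-6, -8, 5) = 5
K (Black): min(-3, 8, -2) = -3
J (White): max(-3, -2, 3) = 3
B (Black): min(-4, 5, 3) = -4
N (Black): min(-7, -9, 9) = -9
M (White): max(-9, -1, -3) = -1
L (Black): min(-1, -5, -6) = -6
Root (White): max(-4, -6, 5) = 5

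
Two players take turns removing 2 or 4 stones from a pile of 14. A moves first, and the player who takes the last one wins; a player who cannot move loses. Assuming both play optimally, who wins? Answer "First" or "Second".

Mark each pile size as W (mover wins) or L (mover loses):
i:   0  1  2  3  4  5  6  7  8  9 10 11 12 13 14
     L  L  W  W  W  W  L  L  W  W  W  W  L  L  W
Position 14 is W, so the first player wins.

First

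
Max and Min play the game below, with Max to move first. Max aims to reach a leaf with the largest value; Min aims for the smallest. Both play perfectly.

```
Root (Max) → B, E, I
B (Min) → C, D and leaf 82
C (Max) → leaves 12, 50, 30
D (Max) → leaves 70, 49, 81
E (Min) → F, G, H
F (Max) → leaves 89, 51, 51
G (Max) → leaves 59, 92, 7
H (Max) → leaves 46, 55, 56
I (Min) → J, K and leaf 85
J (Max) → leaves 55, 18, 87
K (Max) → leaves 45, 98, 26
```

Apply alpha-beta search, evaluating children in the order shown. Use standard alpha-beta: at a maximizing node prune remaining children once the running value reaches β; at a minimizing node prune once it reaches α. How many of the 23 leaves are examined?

C [α=-∞,β=+∞]: v=50
D [α=-∞,β=50]: v=70 after child 1 ≥ β → β-cutoff, skip 2
B [α=-∞,β=+∞]: v=50
F [α=50,β=+∞]: v=89
G [α=50,β=89]: v=92 after child 2 ≥ β → β-cutoff, skip 1
H [α=50,β=89]: v=56
E [α=50,β=+∞]: v=56
J [α=56,β=+∞]: v=87
K [α=56,β=87]: v=98 after child 2 ≥ β → β-cutoff, skip 1
I [α=56,β=+∞]: v=85
Root [α=-∞,β=+∞]: v=85
Leaves evaluated: 19 of 23.

19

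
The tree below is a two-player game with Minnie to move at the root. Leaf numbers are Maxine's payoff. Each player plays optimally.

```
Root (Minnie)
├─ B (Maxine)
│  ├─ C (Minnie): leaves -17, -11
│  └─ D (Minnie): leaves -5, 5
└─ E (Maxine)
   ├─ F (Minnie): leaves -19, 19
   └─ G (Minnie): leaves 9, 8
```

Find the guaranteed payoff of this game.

-5

C (Minnie): min(-17, -11) = -17
D (Minnie): min(-5, 5) = -5
B (Maxine): max(-17, -5) = -5
F (Minnie): min(-19, 19) = -19
G (Minnie): min(9, 8) = 8
E (Maxine): max(-19, 8) = 8
Root (Minnie): min(-5, 8) = -5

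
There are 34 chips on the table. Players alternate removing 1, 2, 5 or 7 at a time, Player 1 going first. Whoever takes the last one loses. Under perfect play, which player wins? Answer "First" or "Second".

Second

Positions where the player to move wins (W) vs loses (L):
i:   0  1  2  3  4  5  6  7  8  9 10 11 12 13 14 15 16 17 18 19 20 21 22 23 24 25 26 27 28 29 30 31 32 33 34
     W  L  W  W  L  W  W  L  W  W  L  W  W  L  W  W  L  W  W  L  W  W  L  W  W  L  W  W  L  W  W  L  W  W  L
Position 34 is L, so the second player wins.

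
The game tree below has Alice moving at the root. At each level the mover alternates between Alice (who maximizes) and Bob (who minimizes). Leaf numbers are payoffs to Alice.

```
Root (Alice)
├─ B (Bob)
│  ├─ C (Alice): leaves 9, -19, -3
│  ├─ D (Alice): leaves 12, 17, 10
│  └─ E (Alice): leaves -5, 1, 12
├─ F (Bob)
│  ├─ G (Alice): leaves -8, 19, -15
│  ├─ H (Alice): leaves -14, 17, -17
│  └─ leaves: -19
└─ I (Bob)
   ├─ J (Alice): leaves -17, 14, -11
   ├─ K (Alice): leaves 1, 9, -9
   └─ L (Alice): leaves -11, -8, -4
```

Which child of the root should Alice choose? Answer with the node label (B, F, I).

C (Alice): max(9, -19, -3) = 9
D (Alice): max(12, 17, 10) = 17
E (Alice): max(-5, 1, 12) = 12
B (Bob): min(9, 17, 12) = 9
G (Alice): max(-8, 19, -15) = 19
H (Alice): max(-14, 17, -17) = 17
F (Bob): min(19, 17, -19) = -19
J (Alice): max(-17, 14, -11) = 14
K (Alice): max(1, 9, -9) = 9
L (Alice): max(-11, -8, -4) = -4
I (Bob): min(14, 9, -4) = -4
Root (Alice): max(9, -19, -4) = 9
Alice picks the child with the highest value: B (value 9).

B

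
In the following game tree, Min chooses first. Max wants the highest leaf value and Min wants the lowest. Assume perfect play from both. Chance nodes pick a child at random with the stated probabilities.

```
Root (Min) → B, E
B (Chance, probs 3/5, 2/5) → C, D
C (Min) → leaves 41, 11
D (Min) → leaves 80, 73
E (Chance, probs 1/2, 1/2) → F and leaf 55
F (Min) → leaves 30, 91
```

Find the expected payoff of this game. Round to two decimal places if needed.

C (Min): min(41, 11) = 11
D (Min): min(80, 73) = 73
B (Chance): 3/5·11 + 2/5·73 = 35.8
F (Min): min(30, 91) = 30
E (Chance): 1/2·30 + 1/2·55 = 42.5
Root (Min): min(35.8, 42.5) = 35.8

35.8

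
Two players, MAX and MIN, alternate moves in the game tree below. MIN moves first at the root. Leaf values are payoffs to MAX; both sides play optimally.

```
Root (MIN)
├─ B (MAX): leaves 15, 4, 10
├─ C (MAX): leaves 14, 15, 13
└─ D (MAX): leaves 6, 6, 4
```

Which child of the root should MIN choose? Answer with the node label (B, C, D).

D

B (MAX): max(15, 4, 10) = 15
C (MAX): max(14, 15, 13) = 15
D (MAX): max(6, 6, 4) = 6
Root (MIN): min(15, 15, 6) = 6
MIN picks the child with the lowest value: D (value 6).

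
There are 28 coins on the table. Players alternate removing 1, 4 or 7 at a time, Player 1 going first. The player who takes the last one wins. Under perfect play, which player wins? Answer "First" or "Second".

Positions where the player to move wins (W) vs loses (L):
i:   0  1  2  3  4  5  6  7  8  9 10 11 12 13 14 15 16 17 18 19 20 21 22 23 24 25 26 27 28
     L  W  L  W  W  L  W  W  L  W  L  W  W  L  W  W  L  W  L  W  W  L  W  W  L  W  L  W  W
Position 28 is W, so the first player wins.

First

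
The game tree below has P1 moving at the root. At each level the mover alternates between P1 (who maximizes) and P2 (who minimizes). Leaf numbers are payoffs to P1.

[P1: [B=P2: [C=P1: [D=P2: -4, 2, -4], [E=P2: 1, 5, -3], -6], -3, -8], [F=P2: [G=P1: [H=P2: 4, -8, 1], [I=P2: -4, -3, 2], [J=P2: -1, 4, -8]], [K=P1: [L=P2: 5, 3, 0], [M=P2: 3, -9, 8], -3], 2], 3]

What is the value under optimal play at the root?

3

D (P2): min(-4, 2, -4) = -4
E (P2): min(1, 5, -3) = -3
C (P1): max(-4, -3, -6) = -3
B (P2): min(-3, -3, -8) = -8
H (P2): min(4, -8, 1) = -8
I (P2): min(-4, -3, 2) = -4
J (P2): min(-1, 4, -8) = -8
G (P1): max(-8, -4, -8) = -4
L (P2): min(5, 3, 0) = 0
M (P2): min(3, -9, 8) = -9
K (P1): max(0, -9, -3) = 0
F (P2): min(-4, 0, 2) = -4
Root (P1): max(-8, -4, 3) = 3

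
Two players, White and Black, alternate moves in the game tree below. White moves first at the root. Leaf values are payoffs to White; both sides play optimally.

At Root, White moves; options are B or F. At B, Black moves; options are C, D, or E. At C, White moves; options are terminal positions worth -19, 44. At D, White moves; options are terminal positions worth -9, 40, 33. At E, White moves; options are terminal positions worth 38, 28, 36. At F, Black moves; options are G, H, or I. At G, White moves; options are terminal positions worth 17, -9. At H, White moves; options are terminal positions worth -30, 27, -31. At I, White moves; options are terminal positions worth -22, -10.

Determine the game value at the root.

C (White): max(-19, 44) = 44
D (White): max(-9, 40, 33) = 40
E (White): max(38, 28, 36) = 38
B (Black): min(44, 40, 38) = 38
G (White): max(17, -9) = 17
H (White): max(-30, 27, -31) = 27
I (White): max(-22, -10) = -10
F (Black): min(17, 27, -10) = -10
Root (White): max(38, -10) = 38

38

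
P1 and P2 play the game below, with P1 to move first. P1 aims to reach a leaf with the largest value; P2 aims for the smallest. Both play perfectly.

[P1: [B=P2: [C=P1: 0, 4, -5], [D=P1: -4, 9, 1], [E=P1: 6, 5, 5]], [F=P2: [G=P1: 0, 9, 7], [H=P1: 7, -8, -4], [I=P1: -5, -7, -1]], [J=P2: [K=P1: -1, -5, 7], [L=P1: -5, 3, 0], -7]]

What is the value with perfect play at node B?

4

C: max(0, 4, -5) = 4
D: max(-4, 9, 1) = 9
E: max(6, 5, 5) = 6
B: min(4, 9, 6) = 4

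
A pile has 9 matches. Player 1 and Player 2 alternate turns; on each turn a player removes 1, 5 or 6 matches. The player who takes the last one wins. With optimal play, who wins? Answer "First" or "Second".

i:   0  1  2  3  4  5  6  7  8  9
     L  W  L  W  L  W  W  W  W  W
Position 9 is W, so the first player wins.

First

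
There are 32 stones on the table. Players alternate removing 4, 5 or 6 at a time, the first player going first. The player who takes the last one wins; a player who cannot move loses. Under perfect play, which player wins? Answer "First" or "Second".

Second

Positions where the player to move wins (W) vs loses (L):
i:   0  1  2  3  4  5  6  7  8  9 10 11 12 13 14 15 16 17 18 19 20 21 22 23 24 25 26 27 28 29 30 31 32
     L  L  L  L  W  W  W  W  W  W  L  L  L  L  W  W  W  W  W  W  L  L  L  L  W  W  W  W  W  W  L  L  L
Position 32 is L, so the second player wins.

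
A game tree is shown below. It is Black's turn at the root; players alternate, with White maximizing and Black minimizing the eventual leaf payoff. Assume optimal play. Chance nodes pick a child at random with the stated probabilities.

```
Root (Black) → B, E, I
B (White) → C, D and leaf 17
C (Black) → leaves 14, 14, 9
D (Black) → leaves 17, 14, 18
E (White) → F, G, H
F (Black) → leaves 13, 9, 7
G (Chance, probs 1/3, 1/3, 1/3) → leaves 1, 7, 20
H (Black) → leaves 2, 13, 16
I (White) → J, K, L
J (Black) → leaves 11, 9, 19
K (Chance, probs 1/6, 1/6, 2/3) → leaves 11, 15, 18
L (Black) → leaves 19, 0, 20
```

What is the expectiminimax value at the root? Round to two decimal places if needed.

9.33

C (Black): min(14, 14, 9) = 9
D (Black): min(17, 14, 18) = 14
B (White): max(9, 14, 17) = 17
F (Black): min(13, 9, 7) = 7
G (Chance): 1/3·1 + 1/3·7 + 1/3·20 = 9.33
H (Black): min(2, 13, 16) = 2
E (White): max(7, 9.33, 2) = 9.33
J (Black): min(11, 9, 19) = 9
K (Chance): 1/6·11 + 1/6·15 + 2/3·18 = 16.33
L (Black): min(19, 0, 20) = 0
I (White): max(9, 16.33, 0) = 16.33
Root (Black): min(17, 9.33, 16.33) = 9.33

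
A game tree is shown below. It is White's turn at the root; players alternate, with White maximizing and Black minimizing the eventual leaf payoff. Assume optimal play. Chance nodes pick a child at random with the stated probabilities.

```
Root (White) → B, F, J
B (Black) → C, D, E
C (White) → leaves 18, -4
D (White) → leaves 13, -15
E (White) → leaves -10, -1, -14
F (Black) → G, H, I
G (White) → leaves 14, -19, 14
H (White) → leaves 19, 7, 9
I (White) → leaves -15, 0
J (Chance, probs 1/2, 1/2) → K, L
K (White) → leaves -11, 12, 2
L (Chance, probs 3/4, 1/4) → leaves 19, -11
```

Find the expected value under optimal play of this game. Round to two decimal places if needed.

C (White): max(18, -4) = 18
D (White): max(13, -15) = 13
E (White): max(-10, -1, -14) = -1
B (Black): min(18, 13, -1) = -1
G (White): max(14, -19, 14) = 14
H (White): max(19, 7, 9) = 19
I (White): max(-15, 0) = 0
F (Black): min(14, 19, 0) = 0
K (White): max(-11, 12, 2) = 12
L (Chance): 3/4·19 + 1/4·-11 = 11.5
J (Chance): 1/2·12 + 1/2·11.5 = 11.75
Root (White): max(-1, 0, 11.75) = 11.75

11.75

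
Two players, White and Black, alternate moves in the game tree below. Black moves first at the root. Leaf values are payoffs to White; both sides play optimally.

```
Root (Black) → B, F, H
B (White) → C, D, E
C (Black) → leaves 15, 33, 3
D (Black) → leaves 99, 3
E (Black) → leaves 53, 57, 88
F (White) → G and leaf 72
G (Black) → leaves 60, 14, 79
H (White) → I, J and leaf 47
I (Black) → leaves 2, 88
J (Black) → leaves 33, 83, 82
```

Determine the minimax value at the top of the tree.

C (Black): min(15, 33, 3) = 3
D (Black): min(99, 3) = 3
E (Black): min(53, 57, 88) = 53
B (White): max(3, 3, 53) = 53
G (Black): min(60, 14, 79) = 14
F (White): max(14, 72) = 72
I (Black): min(2, 88) = 2
J (Black): min(33, 83, 82) = 33
H (White): max(2, 33, 47) = 47
Root (Black): min(53, 72, 47) = 47

47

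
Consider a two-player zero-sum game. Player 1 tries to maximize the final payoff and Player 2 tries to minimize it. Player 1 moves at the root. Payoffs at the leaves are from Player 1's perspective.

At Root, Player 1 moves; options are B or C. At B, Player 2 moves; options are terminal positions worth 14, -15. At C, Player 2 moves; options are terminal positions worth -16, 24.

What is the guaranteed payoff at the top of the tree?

-15

B (Player 2): min(14, -15) = -15
C (Player 2): min(-16, 24) = -16
Root (Player 1): max(-15, -16) = -15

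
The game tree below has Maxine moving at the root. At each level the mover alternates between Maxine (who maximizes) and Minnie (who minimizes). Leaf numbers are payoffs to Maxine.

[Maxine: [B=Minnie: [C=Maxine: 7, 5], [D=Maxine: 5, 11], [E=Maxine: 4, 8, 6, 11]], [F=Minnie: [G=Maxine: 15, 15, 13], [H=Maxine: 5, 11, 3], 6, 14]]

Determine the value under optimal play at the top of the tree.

C (Maxine): max(7, 5) = 7
D (Maxine): max(5, 11) = 11
E (Maxine): max(4, 8, 6, 11) = 11
B (Minnie): min(7, 11, 11) = 7
G (Maxine): max(15, 15, 13) = 15
H (Maxine): max(5, 11, 3) = 11
F (Minnie): min(15, 11, 6, 14) = 6
Root (Maxine): max(7, 6) = 7

7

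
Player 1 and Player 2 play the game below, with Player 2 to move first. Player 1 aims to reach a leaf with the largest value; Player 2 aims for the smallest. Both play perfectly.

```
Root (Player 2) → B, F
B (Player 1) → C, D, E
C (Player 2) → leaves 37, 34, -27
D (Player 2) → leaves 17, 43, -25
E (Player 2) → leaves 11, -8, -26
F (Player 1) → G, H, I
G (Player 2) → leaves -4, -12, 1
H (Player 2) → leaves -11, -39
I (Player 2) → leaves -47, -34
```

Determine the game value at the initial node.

-25

C (Player 2): min(37, 34, -27) = -27
D (Player 2): min(17, 43, -25) = -25
E (Player 2): min(11, -8, -26) = -26
B (Player 1): max(-27, -25, -26) = -25
G (Player 2): min(-4, -12, 1) = -12
H (Player 2): min(-11, -39) = -39
I (Player 2): min(-47, -34) = -47
F (Player 1): max(-12, -39, -47) = -12
Root (Player 2): min(-25, -12) = -25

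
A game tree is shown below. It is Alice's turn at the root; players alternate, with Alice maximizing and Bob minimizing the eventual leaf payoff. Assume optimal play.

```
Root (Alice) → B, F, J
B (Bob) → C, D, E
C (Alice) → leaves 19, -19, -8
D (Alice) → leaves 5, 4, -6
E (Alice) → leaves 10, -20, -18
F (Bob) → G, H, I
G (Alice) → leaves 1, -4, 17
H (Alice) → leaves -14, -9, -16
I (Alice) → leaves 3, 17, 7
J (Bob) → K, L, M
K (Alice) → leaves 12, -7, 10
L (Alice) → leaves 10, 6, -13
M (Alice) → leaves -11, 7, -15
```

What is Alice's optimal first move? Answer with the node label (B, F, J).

C (Alice): max(19, -19, -8) = 19
D (Alice): max(5, 4, -6) = 5
E (Alice): max(10, -20, -18) = 10
B (Bob): min(19, 5, 10) = 5
G (Alice): max(1, -4, 17) = 17
H (Alice): max(-14, -9, -16) = -9
I (Alice): max(3, 17, 7) = 17
F (Bob): min(17, -9, 17) = -9
K (Alice): max(12, -7, 10) = 12
L (Alice): max(10, 6, -13) = 10
M (Alice): max(-11, 7, -15) = 7
J (Bob): min(12, 10, 7) = 7
Root (Alice): max(5, -9, 7) = 7
Alice picks the child with the highest value: J (value 7).

J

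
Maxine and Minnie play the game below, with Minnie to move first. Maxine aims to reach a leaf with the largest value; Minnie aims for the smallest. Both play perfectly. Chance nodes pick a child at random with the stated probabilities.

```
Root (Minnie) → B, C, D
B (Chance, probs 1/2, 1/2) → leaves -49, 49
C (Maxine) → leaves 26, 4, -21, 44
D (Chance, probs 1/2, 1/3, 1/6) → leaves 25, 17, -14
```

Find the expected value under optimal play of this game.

0

B (Chance): 1/2·-49 + 1/2·49 = 0
C (Maxine): max(26, 4, -21, 44) = 44
D (Chance): 1/2·25 + 1/3·17 + 1/6·-14 = 15.83
Root (Minnie): min(0, 44, 15.83) = 0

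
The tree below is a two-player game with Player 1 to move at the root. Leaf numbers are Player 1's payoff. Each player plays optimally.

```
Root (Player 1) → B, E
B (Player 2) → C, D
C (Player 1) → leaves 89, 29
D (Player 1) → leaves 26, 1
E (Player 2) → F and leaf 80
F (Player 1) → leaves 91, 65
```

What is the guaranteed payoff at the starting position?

C (Player 1): max(89, 29) = 89
D (Player 1): max(26, 1) = 26
B (Player 2): min(89, 26) = 26
F (Player 1): max(91, 65) = 91
E (Player 2): min(91, 80) = 80
Root (Player 1): max(26, 80) = 80

80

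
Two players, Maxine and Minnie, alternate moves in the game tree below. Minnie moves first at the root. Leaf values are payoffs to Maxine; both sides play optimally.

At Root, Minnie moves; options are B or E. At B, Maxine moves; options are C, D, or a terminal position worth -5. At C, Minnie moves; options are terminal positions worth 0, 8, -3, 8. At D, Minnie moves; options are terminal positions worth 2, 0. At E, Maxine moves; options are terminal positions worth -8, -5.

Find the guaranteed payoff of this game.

-5

C (Minnie): min(0, 8, -3, 8) = -3
D (Minnie): min(2, 0) = 0
B (Maxine): max(-3, 0, -5) = 0
E (Maxine): max(-8, -5) = -5
Root (Minnie): min(0, -5) = -5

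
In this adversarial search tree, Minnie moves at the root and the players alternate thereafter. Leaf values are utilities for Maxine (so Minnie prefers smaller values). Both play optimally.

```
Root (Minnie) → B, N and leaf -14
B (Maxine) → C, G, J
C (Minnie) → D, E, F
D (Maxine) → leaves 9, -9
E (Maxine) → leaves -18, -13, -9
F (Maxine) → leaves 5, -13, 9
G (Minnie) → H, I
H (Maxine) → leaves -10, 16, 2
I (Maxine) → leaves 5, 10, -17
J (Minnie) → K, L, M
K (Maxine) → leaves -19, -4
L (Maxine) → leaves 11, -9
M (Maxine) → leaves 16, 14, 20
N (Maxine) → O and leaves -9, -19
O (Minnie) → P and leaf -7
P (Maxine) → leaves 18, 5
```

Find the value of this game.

D (Maxine): max(9, -9) = 9
E (Maxine): max(-18, -13, -9) = -9
F (Maxine): max(5, -13, 9) = 9
C (Minnie): min(9, -9, 9) = -9
H (Maxine): max(-10, 16, 2) = 16
I (Maxine): max(5, 10, -17) = 10
G (Minnie): min(16, 10) = 10
K (Maxine): max(-19, -4) = -4
L (Maxine): max(11, -9) = 11
M (Maxine): max(16, 14, 20) = 20
J (Minnie): min(-4, 11, 20) = -4
B (Maxine): max(-9, 10, -4) = 10
P (Maxine): max(18, 5) = 18
O (Minnie): min(18, -7) = -7
N (Maxine): max(-7, -9, -19) = -7
Root (Minnie): min(10, -7, -14) = -14

-14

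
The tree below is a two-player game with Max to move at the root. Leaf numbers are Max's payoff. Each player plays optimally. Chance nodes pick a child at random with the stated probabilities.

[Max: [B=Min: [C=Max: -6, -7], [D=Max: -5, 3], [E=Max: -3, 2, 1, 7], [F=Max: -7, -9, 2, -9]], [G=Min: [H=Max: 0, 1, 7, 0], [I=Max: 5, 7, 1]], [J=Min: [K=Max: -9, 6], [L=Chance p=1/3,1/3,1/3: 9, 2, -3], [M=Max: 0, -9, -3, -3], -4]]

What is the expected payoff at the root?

C (Max): max(-6, -7) = -6
D (Max): max(-5, 3) = 3
E (Max): max(-3, 2, 1, 7) = 7
F (Max): max(-7, -9, 2, -9) = 2
B (Min): min(-6, 3, 7, 2) = -6
H (Max): max(0, 1, 7, 0) = 7
I (Max): max(5, 7, 1) = 7
G (Min): min(7, 7) = 7
K (Max): max(-9, 6) = 6
L (Chance): 1/3·9 + 1/3·2 + 1/3·-3 = 2.67
M (Max): max(0, -9, -3, -3) = 0
J (Min): min(6, 2.67, 0, -4) = -4
Root (Max): max(-6, 7, -4) = 7

7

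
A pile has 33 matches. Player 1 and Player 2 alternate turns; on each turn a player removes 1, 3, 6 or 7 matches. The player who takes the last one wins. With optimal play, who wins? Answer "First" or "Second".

W/L table (W = player to move can force a win):
i:   0  1  2  3  4  5  6  7  8  9 10 11 12 13 14 15 16 17 18 19 20 21 22 23 24 25 26 27 28 29 30 31 32 33
     L  W  L  W  L  W  W  W  W  W  W  W  L  W  L  W  L  W  W  W  W  W  W  W  L  W  L  W  L  W  W  W  W  W
Position 33 is W, so the first player wins.

First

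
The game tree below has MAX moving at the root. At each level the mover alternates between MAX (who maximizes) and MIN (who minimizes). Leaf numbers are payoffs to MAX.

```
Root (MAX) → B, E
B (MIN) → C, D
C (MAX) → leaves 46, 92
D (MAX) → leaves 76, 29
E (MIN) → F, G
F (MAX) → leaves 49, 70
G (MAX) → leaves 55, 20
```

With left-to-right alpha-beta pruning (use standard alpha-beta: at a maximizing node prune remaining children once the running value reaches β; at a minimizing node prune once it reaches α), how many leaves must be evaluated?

C [α=-∞,β=+∞]: v=92
D [α=-∞,β=92]: v=76
B [α=-∞,β=+∞]: v=76
F [α=76,β=+∞]: v=70
E [α=76,β=+∞]: v=70 after child 1 ≤ α → α-cutoff, skip 1
Root [α=-∞,β=+∞]: v=76
Leaves evaluated: 6 of 8.

6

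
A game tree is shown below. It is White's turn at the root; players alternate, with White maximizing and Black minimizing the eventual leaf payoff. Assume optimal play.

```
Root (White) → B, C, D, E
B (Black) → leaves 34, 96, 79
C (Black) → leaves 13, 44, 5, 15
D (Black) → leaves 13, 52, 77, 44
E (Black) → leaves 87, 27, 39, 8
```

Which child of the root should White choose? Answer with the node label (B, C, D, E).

B

B (Black): min(34, 96, 79) = 34
C (Black): min(13, 44, 5, 15) = 5
D (Black): min(13, 52, 77, 44) = 13
E (Black): min(87, 27, 39, 8) = 8
Root (White): max(34, 5, 13, 8) = 34
White picks the child with the highest value: B (value 34).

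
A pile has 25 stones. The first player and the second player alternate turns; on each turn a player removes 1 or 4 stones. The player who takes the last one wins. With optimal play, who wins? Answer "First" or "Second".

Second

Positions where the player to move wins (W) vs loses (L):
i:   0  1  2  3  4  5  6  7  8  9 10 11 12 13 14 15 16 17 18 19 20 21 22 23 24 25
     L  W  L  W  W  L  W  L  W  W  L  W  L  W  W  L  W  L  W  W  L  W  L  W  W  L
Position 25 is L, so the second player wins.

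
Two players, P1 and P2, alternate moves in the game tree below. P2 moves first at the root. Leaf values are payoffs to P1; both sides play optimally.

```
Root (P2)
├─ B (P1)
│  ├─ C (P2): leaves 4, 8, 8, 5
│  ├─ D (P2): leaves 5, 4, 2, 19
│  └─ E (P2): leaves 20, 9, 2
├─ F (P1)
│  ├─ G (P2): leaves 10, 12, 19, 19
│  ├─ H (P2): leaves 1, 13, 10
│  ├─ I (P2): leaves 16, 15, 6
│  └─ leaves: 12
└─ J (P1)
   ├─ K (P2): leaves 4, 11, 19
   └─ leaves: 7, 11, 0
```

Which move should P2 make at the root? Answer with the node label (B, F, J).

B

C (P2): min(4, 8, 8, 5) = 4
D (P2): min(5, 4, 2, 19) = 2
E (P2): min(20, 9, 2) = 2
B (P1): max(4, 2, 2) = 4
G (P2): min(10, 12, 19, 19) = 10
H (P2): min(1, 13, 10) = 1
I (P2): min(16, 15, 6) = 6
F (P1): max(10, 1, 6, 12) = 12
K (P2): min(4, 11, 19) = 4
J (P1): max(4, 7, 11, 0) = 11
Root (P2): min(4, 12, 11) = 4
P2 picks the child with the lowest value: B (value 4).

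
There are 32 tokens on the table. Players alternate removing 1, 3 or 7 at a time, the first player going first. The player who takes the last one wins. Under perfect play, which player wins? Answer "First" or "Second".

W/L table (W = player to move can force a win):
i:   0  1  2  3  4  5  6  7  8  9 10 11 12 13 14 15 16 17 18 19 20 21 22 23 24 25 26 27 28 29 30 31 32
     L  W  L  W  L  W  L  W  L  W  L  W  L  W  L  W  L  W  L  W  L  W  L  W  L  W  L  W  L  W  L  W  L
Position 32 is L, so the second player wins.

Second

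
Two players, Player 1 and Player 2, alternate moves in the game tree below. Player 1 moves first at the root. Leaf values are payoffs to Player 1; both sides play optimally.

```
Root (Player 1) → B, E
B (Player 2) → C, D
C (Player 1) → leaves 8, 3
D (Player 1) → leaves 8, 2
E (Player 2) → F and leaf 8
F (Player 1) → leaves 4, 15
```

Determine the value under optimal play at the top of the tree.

C (Player 1): max(8, 3) = 8
D (Player 1): max(8, 2) = 8
B (Player 2): min(8, 8) = 8
F (Player 1): max(4, 15) = 15
E (Player 2): min(15, 8) = 8
Root (Player 1): max(8, 8) = 8

8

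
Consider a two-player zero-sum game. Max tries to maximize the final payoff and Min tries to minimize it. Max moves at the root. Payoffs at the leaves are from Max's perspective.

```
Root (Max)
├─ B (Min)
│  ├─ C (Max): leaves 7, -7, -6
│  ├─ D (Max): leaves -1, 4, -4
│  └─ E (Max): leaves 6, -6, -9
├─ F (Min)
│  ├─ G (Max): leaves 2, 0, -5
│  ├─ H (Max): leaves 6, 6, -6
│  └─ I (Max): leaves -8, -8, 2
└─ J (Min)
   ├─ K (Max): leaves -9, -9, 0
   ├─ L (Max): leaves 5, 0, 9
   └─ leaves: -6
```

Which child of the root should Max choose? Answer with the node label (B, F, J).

B

C (Max): max(7, -7, -6) = 7
D (Max): max(-1, 4, -4) = 4
E (Max): max(6, -6, -9) = 6
B (Min): min(7, 4, 6) = 4
G (Max): max(2, 0, -5) = 2
H (Max): max(6, 6, -6) = 6
I (Max): max(-8, -8, 2) = 2
F (Min): min(2, 6, 2) = 2
K (Max): max(-9, -9, 0) = 0
L (Max): max(5, 0, 9) = 9
J (Min): min(0, 9, -6) = -6
Root (Max): max(4, 2, -6) = 4
Max picks the child with the highest value: B (value 4).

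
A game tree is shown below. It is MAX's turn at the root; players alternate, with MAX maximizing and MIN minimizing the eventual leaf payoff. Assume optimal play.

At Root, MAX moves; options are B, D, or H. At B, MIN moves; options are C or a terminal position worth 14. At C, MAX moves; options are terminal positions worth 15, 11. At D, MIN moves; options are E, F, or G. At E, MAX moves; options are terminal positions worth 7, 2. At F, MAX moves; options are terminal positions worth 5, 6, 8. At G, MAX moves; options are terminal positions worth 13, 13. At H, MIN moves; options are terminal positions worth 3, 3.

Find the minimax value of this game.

14

C (MAX): max(15, 11) = 15
B (MIN): min(15, 14) = 14
E (MAX): max(7, 2) = 7
F (MAX): max(5, 6, 8) = 8
G (MAX): max(13, 13) = 13
D (MIN): min(7, 8, 13) = 7
H (MIN): min(3, 3) = 3
Root (MAX): max(14, 7, 3) = 14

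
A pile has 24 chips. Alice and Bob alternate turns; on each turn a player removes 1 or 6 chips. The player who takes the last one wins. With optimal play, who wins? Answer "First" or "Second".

First

i:   0  1  2  3  4  5  6  7  8  9 10 11 12 13 14 15 16 17 18 19 20 21 22 23 24
     L  W  L  W  L  W  W  L  W  L  W  L  W  W  L  W  L  W  L  W  W  L  W  L  W
Position 24 is W, so the first player wins.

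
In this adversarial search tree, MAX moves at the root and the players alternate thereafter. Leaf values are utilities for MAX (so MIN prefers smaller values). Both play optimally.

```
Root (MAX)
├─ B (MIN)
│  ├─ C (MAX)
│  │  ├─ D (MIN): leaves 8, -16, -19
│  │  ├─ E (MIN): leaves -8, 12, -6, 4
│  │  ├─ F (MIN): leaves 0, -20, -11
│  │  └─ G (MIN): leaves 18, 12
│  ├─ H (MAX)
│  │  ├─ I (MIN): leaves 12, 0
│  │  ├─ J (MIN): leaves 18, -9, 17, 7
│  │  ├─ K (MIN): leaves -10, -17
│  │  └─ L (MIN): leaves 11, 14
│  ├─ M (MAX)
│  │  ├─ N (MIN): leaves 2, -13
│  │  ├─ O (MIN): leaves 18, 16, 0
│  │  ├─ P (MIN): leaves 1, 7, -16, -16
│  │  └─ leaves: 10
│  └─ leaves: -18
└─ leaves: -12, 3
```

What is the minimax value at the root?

3

D (MIN): min(8, -16, -19) = -19
E (MIN): min(-8, 12, -6, 4) = -8
F (MIN): min(0, -20, -11) = -20
G (MIN): min(18, 12) = 12
C (MAX): max(-19, -8, -20, 12) = 12
I (MIN): min(12, 0) = 0
J (MIN): min(18, -9, 17, 7) = -9
K (MIN): min(-10, -17) = -17
L (MIN): min(11, 14) = 11
H (MAX): max(0, -9, -17, 11) = 11
N (MIN): min(2, -13) = -13
O (MIN): min(18, 16, 0) = 0
P (MIN): min(1, 7, -16, -16) = -16
M (MAX): max(-13, 0, -16, 10) = 10
B (MIN): min(12, 11, 10, -18) = -18
Root (MAX): max(-18, -12, 3) = 3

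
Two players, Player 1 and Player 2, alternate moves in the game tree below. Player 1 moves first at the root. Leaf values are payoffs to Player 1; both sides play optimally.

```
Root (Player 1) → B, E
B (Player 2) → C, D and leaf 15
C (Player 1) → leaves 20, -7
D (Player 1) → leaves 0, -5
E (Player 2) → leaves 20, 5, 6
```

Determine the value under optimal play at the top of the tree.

C (Player 1): max(20, -7) = 20
D (Player 1): max(0, -5) = 0
B (Player 2): min(20, 0, 15) = 0
E (Player 2): min(20, 5, 6) = 5
Root (Player 1): max(0, 5) = 5

5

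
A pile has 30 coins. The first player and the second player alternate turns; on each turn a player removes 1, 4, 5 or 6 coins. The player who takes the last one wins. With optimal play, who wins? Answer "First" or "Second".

First

i:   0  1  2  3  4  5  6  7  8  9 10 11 12 13 14 15 16 17 18 19 20 21 22 23 24 25 26 27 28 29 30
     L  W  L  W  W  W  W  W  W  L  W  L  W  W  W  W  W  W  L  W  L  W  W  W  W  W  W  L  W  L  W
Position 30 is W, so the first player wins.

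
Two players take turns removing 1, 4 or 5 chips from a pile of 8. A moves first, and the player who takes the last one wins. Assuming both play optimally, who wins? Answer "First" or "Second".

Compute winning (W) and losing (L) positions by backward induction:
i:   0  1  2  3  4  5  6  7  8
     L  W  L  W  W  W  W  W  L
Position 8 is L, so the second player wins.

Second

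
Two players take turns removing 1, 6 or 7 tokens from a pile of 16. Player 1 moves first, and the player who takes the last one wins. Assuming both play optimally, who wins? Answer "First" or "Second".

Positions where the player to move wins (W) vs loses (L):
i:   0  1  2  3  4  5  6  7  8  9 10 11 12 13 14 15 16
     L  W  L  W  L  W  W  W  W  W  W  W  L  W  L  W  L
Position 16 is L, so the second player wins.

Second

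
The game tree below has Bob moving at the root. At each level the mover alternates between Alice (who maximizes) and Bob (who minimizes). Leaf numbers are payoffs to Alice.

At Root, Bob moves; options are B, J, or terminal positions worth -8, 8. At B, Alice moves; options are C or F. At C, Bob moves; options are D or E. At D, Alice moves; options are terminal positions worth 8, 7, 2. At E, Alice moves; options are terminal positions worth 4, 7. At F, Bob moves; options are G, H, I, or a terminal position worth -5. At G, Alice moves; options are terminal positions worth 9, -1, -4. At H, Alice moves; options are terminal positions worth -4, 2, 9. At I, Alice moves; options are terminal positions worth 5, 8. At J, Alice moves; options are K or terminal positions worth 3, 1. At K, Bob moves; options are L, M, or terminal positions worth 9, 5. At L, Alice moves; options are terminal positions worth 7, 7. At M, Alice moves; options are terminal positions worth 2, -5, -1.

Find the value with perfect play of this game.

D (Alice): max(8, 7, 2) = 8
E (Alice): max(4, 7) = 7
C (Bob): min(8, 7) = 7
G (Alice): max(9, -1, -4) = 9
H (Alice): max(-4, 2, 9) = 9
I (Alice): max(5, 8) = 8
F (Bob): min(9, 9, 8, -5) = -5
B (Alice): max(7, -5) = 7
L (Alice): max(7, 7) = 7
M (Alice): max(2, -5, -1) = 2
K (Bob): min(7, 2, 9, 5) = 2
J (Alice): max(2, 3, 1) = 3
Root (Bob): min(7, 3, -8, 8) = -8

-8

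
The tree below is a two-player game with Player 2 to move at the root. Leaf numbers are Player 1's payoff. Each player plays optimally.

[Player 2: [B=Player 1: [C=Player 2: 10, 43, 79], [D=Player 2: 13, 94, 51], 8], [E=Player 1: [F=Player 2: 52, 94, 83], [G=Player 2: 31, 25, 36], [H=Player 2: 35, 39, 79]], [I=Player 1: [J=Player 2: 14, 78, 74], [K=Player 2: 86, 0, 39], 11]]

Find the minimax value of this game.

13

C (Player 2): min(10, 43, 79) = 10
D (Player 2): min(13, 94, 51) = 13
B (Player 1): max(10, 13, 8) = 13
F (Player 2): min(52, 94, 83) = 52
G (Player 2): min(31, 25, 36) = 25
H (Player 2): min(35, 39, 79) = 35
E (Player 1): max(52, 25, 35) = 52
J (Player 2): min(14, 78, 74) = 14
K (Player 2): min(86, 0, 39) = 0
I (Player 1): max(14, 0, 11) = 14
Root (Player 2): min(13, 52, 14) = 13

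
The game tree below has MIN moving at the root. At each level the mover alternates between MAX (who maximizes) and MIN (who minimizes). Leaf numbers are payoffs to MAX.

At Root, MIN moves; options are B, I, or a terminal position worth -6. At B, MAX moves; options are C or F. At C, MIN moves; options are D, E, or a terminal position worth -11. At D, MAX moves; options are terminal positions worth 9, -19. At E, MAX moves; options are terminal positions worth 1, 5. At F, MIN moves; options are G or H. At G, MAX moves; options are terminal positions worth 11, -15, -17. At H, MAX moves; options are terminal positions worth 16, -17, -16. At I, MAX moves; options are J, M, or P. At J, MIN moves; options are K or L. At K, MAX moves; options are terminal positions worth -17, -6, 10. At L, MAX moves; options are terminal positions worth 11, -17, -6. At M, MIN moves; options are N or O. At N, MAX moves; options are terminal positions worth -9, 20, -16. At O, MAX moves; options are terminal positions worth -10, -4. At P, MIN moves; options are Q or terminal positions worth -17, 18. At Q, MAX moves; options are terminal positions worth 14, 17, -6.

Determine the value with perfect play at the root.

D (MAX): max(9, -19) = 9
E (MAX): max(1, 5) = 5
C (MIN): min(9, 5, -11) = -11
G (MAX): max(11, -15, -17) = 11
H (MAX): max(16, -17, -16) = 16
F (MIN): min(11, 16) = 11
B (MAX): max(-11, 11) = 11
K (MAX): max(-17, -6, 10) = 10
L (MAX): max(11, -17, -6) = 11
J (MIN): min(10, 11) = 10
N (MAX): max(-9, 20, -16) = 20
O (MAX): max(-10, -4) = -4
M (MIN): min(20, -4) = -4
Q (MAX): max(14, 17, -6) = 17
P (MIN): min(17, -17, 18) = -17
I (MAX): max(10, -4, -17) = 10
Root (MIN): min(11, 10, -6) = -6

-6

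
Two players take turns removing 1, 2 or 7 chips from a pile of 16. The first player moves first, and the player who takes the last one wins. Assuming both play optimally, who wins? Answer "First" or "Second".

First

Mark each pile size as W (mover wins) or L (mover loses):
i:   0  1  2  3  4  5  6  7  8  9 10 11 12 13 14 15 16
     L  W  W  L  W  W  L  W  W  L  W  W  L  W  W  L  W
Position 16 is W, so the first player wins.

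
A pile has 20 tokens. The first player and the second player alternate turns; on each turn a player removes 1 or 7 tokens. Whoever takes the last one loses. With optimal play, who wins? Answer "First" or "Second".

First

Mark each pile size as W (mover wins) or L (mover loses):
i:   0  1  2  3  4  5  6  7  8  9 10 11 12 13 14 15 16 17 18 19 20
     W  L  W  L  W  L  W  L  W  L  W  L  W  L  W  L  W  L  W  L  W
Position 20 is W, so the first player wins.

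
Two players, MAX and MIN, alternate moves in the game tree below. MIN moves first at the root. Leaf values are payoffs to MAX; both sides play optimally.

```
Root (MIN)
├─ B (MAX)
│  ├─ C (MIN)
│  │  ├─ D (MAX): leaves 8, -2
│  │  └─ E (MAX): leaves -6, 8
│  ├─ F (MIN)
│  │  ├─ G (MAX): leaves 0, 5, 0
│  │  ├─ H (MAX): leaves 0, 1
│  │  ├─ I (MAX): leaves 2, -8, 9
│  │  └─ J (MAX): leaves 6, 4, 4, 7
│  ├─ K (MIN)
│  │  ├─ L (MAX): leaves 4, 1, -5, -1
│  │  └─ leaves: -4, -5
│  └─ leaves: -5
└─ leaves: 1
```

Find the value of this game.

D (MAX): max(8, -2) = 8
E (MAX): max(-6, 8) = 8
C (MIN): min(8, 8) = 8
G (MAX): max(0, 5, 0) = 5
H (MAX): max(0, 1) = 1
I (MAX): max(2, -8, 9) = 9
J (MAX): max(6, 4, 4, 7) = 7
F (MIN): min(5, 1, 9, 7) = 1
L (MAX): max(4, 1, -5, -1) = 4
K (MIN): min(4, -4, -5) = -5
B (MAX): max(8, 1, -5, -5) = 8
Root (MIN): min(8, 1) = 1

1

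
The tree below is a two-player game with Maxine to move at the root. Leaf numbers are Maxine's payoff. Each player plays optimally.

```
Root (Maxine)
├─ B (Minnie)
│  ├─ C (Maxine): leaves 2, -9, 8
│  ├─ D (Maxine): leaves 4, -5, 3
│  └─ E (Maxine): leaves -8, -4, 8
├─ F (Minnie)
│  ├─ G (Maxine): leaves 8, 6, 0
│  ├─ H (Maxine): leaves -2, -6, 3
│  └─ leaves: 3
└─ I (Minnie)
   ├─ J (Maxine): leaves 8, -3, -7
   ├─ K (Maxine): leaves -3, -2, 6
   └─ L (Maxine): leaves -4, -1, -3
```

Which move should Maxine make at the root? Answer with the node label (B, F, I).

B

C (Maxine): max(2, -9, 8) = 8
D (Maxine): max(4, -5, 3) = 4
E (Maxine): max(-8, -4, 8) = 8
B (Minnie): min(8, 4, 8) = 4
G (Maxine): max(8, 6, 0) = 8
H (Maxine): max(-2, -6, 3) = 3
F (Minnie): min(8, 3, 3) = 3
J (Maxine): max(8, -3, -7) = 8
K (Maxine): max(-3, -2, 6) = 6
L (Maxine): max(-4, -1, -3) = -1
I (Minnie): min(8, 6, -1) = -1
Root (Maxine): max(4, 3, -1) = 4
Maxine picks the child with the highest value: B (value 4).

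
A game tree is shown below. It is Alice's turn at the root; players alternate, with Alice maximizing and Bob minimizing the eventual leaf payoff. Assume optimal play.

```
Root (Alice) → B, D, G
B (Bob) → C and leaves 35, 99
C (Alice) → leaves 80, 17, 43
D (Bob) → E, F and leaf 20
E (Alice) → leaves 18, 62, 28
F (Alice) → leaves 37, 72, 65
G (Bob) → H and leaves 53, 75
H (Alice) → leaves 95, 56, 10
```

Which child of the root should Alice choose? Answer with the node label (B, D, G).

C (Alice): max(80, 17, 43) = 80
B (Bob): min(80, 35, 99) = 35
E (Alice): max(18, 62, 28) = 62
F (Alice): max(37, 72, 65) = 72
D (Bob): min(62, 72, 20) = 20
H (Alice): max(95, 56, 10) = 95
G (Bob): min(95, 53, 75) = 53
Root (Alice): max(35, 20, 53) = 53
Alice picks the child with the highest value: G (value 53).

G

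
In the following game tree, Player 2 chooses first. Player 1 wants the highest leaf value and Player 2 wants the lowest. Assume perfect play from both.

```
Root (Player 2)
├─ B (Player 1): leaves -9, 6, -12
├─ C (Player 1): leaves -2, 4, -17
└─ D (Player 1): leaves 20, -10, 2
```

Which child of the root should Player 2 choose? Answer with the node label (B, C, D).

B (Player 1): max(-9, 6, -12) = 6
C (Player 1): max(-2, 4, -17) = 4
D (Player 1): max(20, -10, 2) = 20
Root (Player 2): min(6, 4, 20) = 4
Player 2 picks the child with the lowest value: C (value 4).

C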